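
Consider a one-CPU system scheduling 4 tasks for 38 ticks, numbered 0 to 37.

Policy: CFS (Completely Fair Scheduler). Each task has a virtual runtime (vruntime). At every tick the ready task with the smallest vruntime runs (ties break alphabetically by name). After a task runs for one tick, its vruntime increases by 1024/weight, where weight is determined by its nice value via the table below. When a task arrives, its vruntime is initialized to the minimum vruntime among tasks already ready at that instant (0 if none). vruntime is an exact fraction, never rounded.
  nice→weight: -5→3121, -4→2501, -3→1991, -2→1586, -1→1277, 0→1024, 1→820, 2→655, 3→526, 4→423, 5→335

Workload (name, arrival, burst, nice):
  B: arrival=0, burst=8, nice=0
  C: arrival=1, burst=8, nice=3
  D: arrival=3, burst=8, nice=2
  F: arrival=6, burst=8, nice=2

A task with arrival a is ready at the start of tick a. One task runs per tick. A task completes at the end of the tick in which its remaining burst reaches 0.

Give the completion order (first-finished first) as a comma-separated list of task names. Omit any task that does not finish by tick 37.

t=0: vr[B=0] → run B
t=1: vr[B=1 C=1] → run B
t=2: vr[B=2 C=1] → run C
t=3: vr[B=2 C=775/263 D=2] → run B
t=4: vr[B=3 C=775/263 D=2] → run D
t=5: vr[B=3 C=775/263 D=2334/655] → run C
t=6: vr[B=3 C=1287/263 D=2334/655 F=3] → run B
t=7: vr[B=4 C=1287/263 D=2334/655 F=3] → run F
t=8: vr[B=4 C=1287/263 D=2334/655 F=2989/655] → run D
t=9: vr[B=4 C=1287/263 D=3358/655 F=2989/655] → run B
t=10: vr[B=5 C=1287/263 D=3358/655 F=2989/655] → run F
t=11: vr[B=5 C=1287/263 D=3358/655 F=4013/655] → run C
t=12: vr[B=5 C=1799/263 D=3358/655 F=4013/655] → run B
t=13: vr[B=6 C=1799/263 D=3358/655 F=4013/655] → run D
t=14: vr[B=6 C=1799/263 D=4382/655 F=4013/655] → run B
t=15: vr[B=7 C=1799/263 D=4382/655 F=4013/655] → run F
t=16: vr[B=7 C=1799/263 D=4382/655 F=5037/655] → run D
t=17: vr[B=7 C=1799/263 D=5406/655 F=5037/655] → run C
t=18: vr[B=7 C=2311/263 D=5406/655 F=5037/655] → run B
t=19: vr[C=2311/263 D=5406/655 F=5037/655] → run F
t=20: vr[C=2311/263 D=5406/655 F=6061/655] → run D
t=21: vr[C=2311/263 D=1286/131 F=6061/655] → run C
t=22: vr[C=2823/263 D=1286/131 F=6061/655] → run F
t=23: vr[C=2823/263 D=1286/131 F=1417/131] → run D
t=24: vr[C=2823/263 D=7454/655 F=1417/131] → run C
t=25: vr[C=3335/263 D=7454/655 F=1417/131] → run F
t=26: vr[C=3335/263 D=7454/655 F=8109/655] → run D
t=27: vr[C=3335/263 D=8478/655 F=8109/655] → run F
t=28: vr[C=3335/263 D=8478/655 F=9133/655] → run C
t=29: vr[C=3847/263 D=8478/655 F=9133/655] → run D
t=30: vr[C=3847/263 F=9133/655] → run F
t=31: vr[C=3847/263] → run C
t=32: (idle)
t=33: (idle)
t=34: (idle)
t=35: (idle)
t=36: (idle)
t=37: (idle)

completion order = B, D, F, C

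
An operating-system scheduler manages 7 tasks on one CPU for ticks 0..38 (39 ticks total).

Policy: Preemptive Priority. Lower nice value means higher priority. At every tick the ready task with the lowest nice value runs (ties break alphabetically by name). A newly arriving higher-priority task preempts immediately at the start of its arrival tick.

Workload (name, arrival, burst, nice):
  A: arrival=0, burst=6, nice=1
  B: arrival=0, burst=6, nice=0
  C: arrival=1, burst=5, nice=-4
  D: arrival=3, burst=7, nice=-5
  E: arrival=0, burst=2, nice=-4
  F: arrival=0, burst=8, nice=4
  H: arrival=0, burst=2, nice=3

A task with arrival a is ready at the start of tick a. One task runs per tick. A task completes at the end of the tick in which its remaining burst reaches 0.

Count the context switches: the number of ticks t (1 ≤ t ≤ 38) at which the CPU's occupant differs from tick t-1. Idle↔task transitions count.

t=0: ready={A,B,E,F,H} → run E
t=1: ready={A,B,C,E,F,H} → run C
t=2: ready={A,B,C,E,F,H} → run C
t=3: ready={A,B,C,D,E,F,H} → run D
t=4: ready={A,B,C,D,E,F,H} → run D
t=5: ready={A,B,C,D,E,F,H} → run D
t=6: ready={A,B,C,D,E,F,H} → run D
t=7: ready={A,B,C,D,E,F,H} → run D
t=8: ready={A,B,C,D,E,F,H} → run D
t=9: ready={A,B,C,D,E,F,H} → run D
t=10: ready={A,B,C,E,F,H} → run C
t=11: ready={A,B,C,E,F,H} → run C
t=12: ready={A,B,C,E,F,H} → run C
t=13: ready={A,B,E,F,H} → run E
t=14: ready={A,B,F,H} → run B
t=15: ready={A,B,F,H} → run B
t=16: ready={A,B,F,H} → run B
t=17: ready={A,B,F,H} → run B
t=18: ready={A,B,F,H} → run B
t=19: ready={A,B,F,H} → run B
t=20: ready={A,F,H} → run A
t=21: ready={A,F,H} → run A
t=22: ready={A,F,H} → run A
t=23: ready={A,F,H} → run A
t=24: ready={A,F,H} → run A
t=25: ready={A,F,H} → run A
t=26: ready={F,H} → run H
t=27: ready={F,H} → run H
t=28: ready={F} → run F
t=29: ready={F} → run F
t=30: ready={F} → run F
t=31: ready={F} → run F
t=32: ready={F} → run F
t=33: ready={F} → run F
t=34: ready={F} → run F
t=35: ready={F} → run F
t=36: (idle)
t=37: (idle)
t=38: (idle)

context switches = 9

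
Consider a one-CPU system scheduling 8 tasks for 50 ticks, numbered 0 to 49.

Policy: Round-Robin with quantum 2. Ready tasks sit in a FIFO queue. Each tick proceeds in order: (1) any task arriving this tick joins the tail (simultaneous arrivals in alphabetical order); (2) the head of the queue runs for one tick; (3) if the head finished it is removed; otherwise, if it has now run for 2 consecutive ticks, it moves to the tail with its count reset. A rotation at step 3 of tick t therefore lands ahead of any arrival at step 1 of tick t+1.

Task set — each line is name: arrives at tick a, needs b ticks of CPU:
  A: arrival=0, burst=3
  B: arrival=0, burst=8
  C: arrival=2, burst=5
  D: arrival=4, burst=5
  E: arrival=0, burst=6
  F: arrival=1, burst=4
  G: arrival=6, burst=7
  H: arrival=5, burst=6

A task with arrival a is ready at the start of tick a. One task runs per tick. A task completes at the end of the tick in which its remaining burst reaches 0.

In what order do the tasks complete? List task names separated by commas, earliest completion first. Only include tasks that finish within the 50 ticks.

completion order = A, F, E, C, B, D, H, G

t=0: queue=[A,B,E] q_used=0 → run A
t=1: queue=[A,B,E,F] q_used=1 → run A
t=2: queue=[B,E,F,A,C] q_used=0 → run B
t=3: queue=[B,E,F,A,C] q_used=1 → run B
t=4: queue=[E,F,A,C,B,D] q_used=0 → run E
t=5: queue=[E,F,A,C,B,D,H] q_used=1 → run E
t=6: queue=[F,A,C,B,D,H,E,G] q_used=0 → run F
t=7: queue=[F,A,C,B,D,H,E,G] q_used=1 → run F
t=8: queue=[A,C,B,D,H,E,G,F] q_used=0 → run A
t=9: queue=[C,B,D,H,E,G,F] q_used=0 → run C
t=10: queue=[C,B,D,H,E,G,F] q_used=1 → run C
t=11: queue=[B,D,H,E,G,F,C] q_used=0 → run B
t=12: queue=[B,D,H,E,G,F,C] q_used=1 → run B
t=13: queue=[D,H,E,G,F,C,B] q_used=0 → run D
t=14: queue=[D,H,E,G,F,C,B] q_used=1 → run D
t=15: queue=[H,E,G,F,C,B,D] q_used=0 → run H
t=16: queue=[H,E,G,F,C,B,D] q_used=1 → run H
t=17: queue=[E,G,F,C,B,D,H] q_used=0 → run E
t=18: queue=[E,G,F,C,B,D,H] q_used=1 → run E
t=19: queue=[G,F,C,B,D,H,E] q_used=0 → run G
t=20: queue=[G,F,C,B,D,H,E] q_used=1 → run G
t=21: queue=[F,C,B,D,H,E,G] q_used=0 → run F
t=22: queue=[F,C,B,D,H,E,G] q_used=1 → run F
t=23: queue=[C,B,D,H,E,G] q_used=0 → run C
t=24: queue=[C,B,D,H,E,G] q_used=1 → run C
t=25: queue=[B,D,H,E,G,C] q_used=0 → run B
t=26: queue=[B,D,H,E,G,C] q_used=1 → run B
t=27: queue=[D,H,E,G,C,B] q_used=0 → run D
t=28: queue=[D,H,E,G,C,B] q_used=1 → run D
t=29: queue=[H,E,G,C,B,D] q_used=0 → run H
t=30: queue=[H,E,G,C,B,D] q_used=1 → run H
t=31: queue=[E,G,C,B,D,H] q_used=0 → run E
t=32: queue=[E,G,C,B,D,H] q_used=1 → run E
t=33: queue=[G,C,B,D,H] q_used=0 → run G
t=34: queue=[G,C,B,D,H] q_used=1 → run G
t=35: queue=[C,B,D,H,G] q_used=0 → run C
t=36: queue=[B,D,H,G] q_used=0 → run B
t=37: queue=[B,D,H,G] q_used=1 → run B
t=38: queue=[D,H,G] q_used=0 → run D
t=39: queue=[H,G] q_used=0 → run H
t=40: queue=[H,G] q_used=1 → run H
t=41: queue=[G] q_used=0 → run G
t=42: queue=[G] q_used=1 → run G
t=43: queue=[G] q_used=0 → run G
t=44: (idle)
t=45: (idle)
t=46: (idle)
t=47: (idle)
t=48: (idle)
t=49: (idle)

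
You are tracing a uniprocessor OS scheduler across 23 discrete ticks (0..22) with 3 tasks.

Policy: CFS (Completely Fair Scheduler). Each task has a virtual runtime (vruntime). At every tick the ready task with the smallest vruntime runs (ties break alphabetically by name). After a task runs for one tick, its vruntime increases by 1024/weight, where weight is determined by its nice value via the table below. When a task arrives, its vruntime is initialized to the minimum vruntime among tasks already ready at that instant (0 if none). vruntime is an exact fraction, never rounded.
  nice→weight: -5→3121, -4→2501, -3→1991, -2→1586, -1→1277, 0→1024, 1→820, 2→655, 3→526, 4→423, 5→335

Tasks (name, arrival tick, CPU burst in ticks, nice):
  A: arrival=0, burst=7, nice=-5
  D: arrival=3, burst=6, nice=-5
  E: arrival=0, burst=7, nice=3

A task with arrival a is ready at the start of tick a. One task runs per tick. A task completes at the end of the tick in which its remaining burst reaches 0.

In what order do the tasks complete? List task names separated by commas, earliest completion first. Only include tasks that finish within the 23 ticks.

t=0: vr[A=0 E=0] → run A
t=1: vr[A=1024/3121 E=0] → run E
t=2: vr[A=1024/3121 E=512/263] → run A
t=3: vr[A=2048/3121 D=2048/3121 E=512/263] → run A
t=4: vr[A=3072/3121 D=2048/3121 E=512/263] → run D
t=5: vr[A=3072/3121 D=3072/3121 E=512/263] → run A
t=6: vr[A=4096/3121 D=3072/3121 E=512/263] → run D
t=7: vr[A=4096/3121 D=4096/3121 E=512/263] → run A
t=8: vr[A=5120/3121 D=4096/3121 E=512/263] → run D
t=9: vr[A=5120/3121 D=5120/3121 E=512/263] → run A
t=10: vr[A=6144/3121 D=5120/3121 E=512/263] → run D
t=11: vr[A=6144/3121 D=6144/3121 E=512/263] → run E
t=12: vr[A=6144/3121 D=6144/3121 E=1024/263] → run A
t=13: vr[D=6144/3121 E=1024/263] → run D
t=14: vr[D=7168/3121 E=1024/263] → run D
t=15: vr[E=1024/263] → run E
t=16: vr[E=1536/263] → run E
t=17: vr[E=2048/263] → run E
t=18: vr[E=2560/263] → run E
t=19: vr[E=3072/263] → run E
t=20: (idle)
t=21: (idle)
t=22: (idle)

completion order = A, D, E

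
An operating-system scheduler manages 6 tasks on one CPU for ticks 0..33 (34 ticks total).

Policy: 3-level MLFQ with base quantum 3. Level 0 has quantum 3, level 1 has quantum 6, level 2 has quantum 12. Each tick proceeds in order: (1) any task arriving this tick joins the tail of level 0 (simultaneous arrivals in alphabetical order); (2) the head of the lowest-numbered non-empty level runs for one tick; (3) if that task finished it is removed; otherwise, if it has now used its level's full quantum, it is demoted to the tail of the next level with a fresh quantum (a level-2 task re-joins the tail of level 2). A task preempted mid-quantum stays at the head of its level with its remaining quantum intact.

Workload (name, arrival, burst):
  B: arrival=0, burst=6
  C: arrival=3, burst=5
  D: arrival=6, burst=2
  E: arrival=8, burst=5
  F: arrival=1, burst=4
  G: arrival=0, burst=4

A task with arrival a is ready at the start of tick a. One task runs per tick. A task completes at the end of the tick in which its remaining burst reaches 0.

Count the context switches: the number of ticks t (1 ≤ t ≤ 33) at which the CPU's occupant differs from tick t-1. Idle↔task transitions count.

context switches = 11

t=0: L0/L1/L2 = BG/-/- → run B
t=1: L0/L1/L2 = BGF/-/- → run B
t=2: L0/L1/L2 = BGF/-/- → run B
t=3: L0/L1/L2 = GFC/B/- → run G
t=4: L0/L1/L2 = GFC/B/- → run G
t=5: L0/L1/L2 = GFC/B/- → run G
t=6: L0/L1/L2 = FCD/BG/- → run F
t=7: L0/L1/L2 = FCD/BG/- → run F
t=8: L0/L1/L2 = FCDE/BG/- → run F
t=9: L0/L1/L2 = CDE/BGF/- → run C
t=10: L0/L1/L2 = CDE/BGF/- → run C
t=11: L0/L1/L2 = CDE/BGF/- → run C
t=12: L0/L1/L2 = DE/BGFC/- → run D
t=13: L0/L1/L2 = DE/BGFC/- → run D
t=14: L0/L1/L2 = E/BGFC/- → run E
t=15: L0/L1/L2 = E/BGFC/- → run E
t=16: L0/L1/L2 = E/BGFC/- → run E
t=17: L0/L1/L2 = -/BGFCE/- → run B
t=18: L0/L1/L2 = -/BGFCE/- → run B
t=19: L0/L1/L2 = -/BGFCE/- → run B
t=20: L0/L1/L2 = -/GFCE/- → run G
t=21: L0/L1/L2 = -/FCE/- → run F
t=22: L0/L1/L2 = -/CE/- → run C
t=23: L0/L1/L2 = -/CE/- → run C
t=24: L0/L1/L2 = -/E/- → run E
t=25: L0/L1/L2 = -/E/- → run E
t=26: (idle)
t=27: (idle)
t=28: (idle)
t=29: (idle)
t=30: (idle)
t=31: (idle)
t=32: (idle)
t=33: (idle)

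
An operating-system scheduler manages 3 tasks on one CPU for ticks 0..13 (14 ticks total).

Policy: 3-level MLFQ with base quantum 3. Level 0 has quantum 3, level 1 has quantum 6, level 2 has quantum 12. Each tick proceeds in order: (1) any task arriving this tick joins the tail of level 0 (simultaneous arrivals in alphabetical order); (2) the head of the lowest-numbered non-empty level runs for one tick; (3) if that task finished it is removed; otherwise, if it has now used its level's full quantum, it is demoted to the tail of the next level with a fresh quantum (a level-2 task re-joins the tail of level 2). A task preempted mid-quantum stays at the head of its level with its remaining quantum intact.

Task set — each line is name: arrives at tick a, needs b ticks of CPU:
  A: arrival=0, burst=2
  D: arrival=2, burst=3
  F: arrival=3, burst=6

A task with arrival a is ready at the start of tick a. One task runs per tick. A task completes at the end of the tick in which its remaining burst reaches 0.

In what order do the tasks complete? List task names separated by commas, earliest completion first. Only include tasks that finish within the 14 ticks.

completion order = A, D, F

t=0: L0/L1/L2 = A/-/- → run A
t=1: L0/L1/L2 = A/-/- → run A
t=2: L0/L1/L2 = D/-/- → run D
t=3: L0/L1/L2 = DF/-/- → run D
t=4: L0/L1/L2 = DF/-/- → run D
t=5: L0/L1/L2 = F/-/- → run F
t=6: L0/L1/L2 = F/-/- → run F
t=7: L0/L1/L2 = F/-/- → run F
t=8: L0/L1/L2 = -/F/- → run F
t=9: L0/L1/L2 = -/F/- → run F
t=10: L0/L1/L2 = -/F/- → run F
t=11: (idle)
t=12: (idle)
t=13: (idle)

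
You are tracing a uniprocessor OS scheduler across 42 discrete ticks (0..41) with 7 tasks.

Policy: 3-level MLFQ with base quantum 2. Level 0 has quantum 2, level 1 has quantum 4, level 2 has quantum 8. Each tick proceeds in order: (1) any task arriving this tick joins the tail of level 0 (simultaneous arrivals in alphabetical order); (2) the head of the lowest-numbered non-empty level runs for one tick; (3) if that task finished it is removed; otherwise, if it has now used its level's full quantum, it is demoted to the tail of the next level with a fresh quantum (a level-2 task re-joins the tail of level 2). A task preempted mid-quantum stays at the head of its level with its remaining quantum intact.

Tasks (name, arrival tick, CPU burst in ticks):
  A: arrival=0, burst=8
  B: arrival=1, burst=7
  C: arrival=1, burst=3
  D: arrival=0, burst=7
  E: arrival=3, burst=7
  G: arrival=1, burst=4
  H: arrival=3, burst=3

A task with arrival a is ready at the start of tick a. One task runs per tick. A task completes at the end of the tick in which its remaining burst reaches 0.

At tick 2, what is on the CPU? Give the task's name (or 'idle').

t=0: L0/L1/L2 = AD/-/- → run A
t=1: L0/L1/L2 = ADBCG/-/- → run A
t=2: L0/L1/L2 = DBCG/A/- → run D
t=3: L0/L1/L2 = DBCGEH/A/- → run D
t=4: L0/L1/L2 = BCGEH/AD/- → run B
t=5: L0/L1/L2 = BCGEH/AD/- → run B
t=6: L0/L1/L2 = CGEH/ADB/- → run C
t=7: L0/L1/L2 = CGEH/ADB/- → run C
t=8: L0/L1/L2 = GEH/ADBC/- → run G
t=9: L0/L1/L2 = GEH/ADBC/- → run G
t=10: L0/L1/L2 = EH/ADBCG/- → run E
t=11: L0/L1/L2 = EH/ADBCG/- → run E
t=12: L0/L1/L2 = H/ADBCGE/- → run H
t=13: L0/L1/L2 = H/ADBCGE/- → run H
t=14: L0/L1/L2 = -/ADBCGEH/- → run A
t=15: L0/L1/L2 = -/ADBCGEH/- → run A
t=16: L0/L1/L2 = -/ADBCGEH/- → run A
t=17: L0/L1/L2 = -/ADBCGEH/- → run A
t=18: L0/L1/L2 = -/DBCGEH/A → run D
t=19: L0/L1/L2 = -/DBCGEH/A → run D
t=20: L0/L1/L2 = -/DBCGEH/A → run D
t=21: L0/L1/L2 = -/DBCGEH/A → run D
t=22: L0/L1/L2 = -/BCGEH/AD → run B
t=23: L0/L1/L2 = -/BCGEH/AD → run B
t=24: L0/L1/L2 = -/BCGEH/AD → run B
t=25: L0/L1/L2 = -/BCGEH/AD → run B
t=26: L0/L1/L2 = -/CGEH/ADB → run C
t=27: L0/L1/L2 = -/GEH/ADB → run G
t=28: L0/L1/L2 = -/GEH/ADB → run G
t=29: L0/L1/L2 = -/EH/ADB → run E
t=30: L0/L1/L2 = -/EH/ADB → run E
t=31: L0/L1/L2 = -/EH/ADB → run E
t=32: L0/L1/L2 = -/EH/ADB → run E
t=33: L0/L1/L2 = -/H/ADBE → run H
t=34: L0/L1/L2 = -/-/ADBE → run A
t=35: L0/L1/L2 = -/-/ADBE → run A
t=36: L0/L1/L2 = -/-/DBE → run D
t=37: L0/L1/L2 = -/-/BE → run B
t=38: L0/L1/L2 = -/-/E → run E
t=39: (idle)
t=40: (idle)
t=41: (idle)

running at tick 2 = D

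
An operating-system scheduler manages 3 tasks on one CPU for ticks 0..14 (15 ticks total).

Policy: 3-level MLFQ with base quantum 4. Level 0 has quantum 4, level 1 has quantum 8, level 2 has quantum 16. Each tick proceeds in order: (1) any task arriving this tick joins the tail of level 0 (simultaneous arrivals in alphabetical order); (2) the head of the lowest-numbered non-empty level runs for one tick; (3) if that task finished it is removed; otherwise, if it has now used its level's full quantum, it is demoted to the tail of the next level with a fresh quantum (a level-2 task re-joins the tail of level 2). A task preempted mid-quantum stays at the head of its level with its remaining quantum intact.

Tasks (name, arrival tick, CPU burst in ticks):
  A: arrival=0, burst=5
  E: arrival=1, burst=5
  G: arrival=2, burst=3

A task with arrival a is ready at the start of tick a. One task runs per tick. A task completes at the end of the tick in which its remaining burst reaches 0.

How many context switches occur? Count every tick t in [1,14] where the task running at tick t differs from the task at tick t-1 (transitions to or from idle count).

t=0: L0/L1/L2 = A/-/- → run A
t=1: L0/L1/L2 = AE/-/- → run A
t=2: L0/L1/L2 = AEG/-/- → run A
t=3: L0/L1/L2 = AEG/-/- → run A
t=4: L0/L1/L2 = EG/A/- → run E
t=5: L0/L1/L2 = EG/A/- → run E
t=6: L0/L1/L2 = EG/A/- → run E
t=7: L0/L1/L2 = EG/A/- → run E
t=8: L0/L1/L2 = G/AE/- → run G
t=9: L0/L1/L2 = G/AE/- → run G
t=10: L0/L1/L2 = G/AE/- → run G
t=11: L0/L1/L2 = -/AE/- → run A
t=12: L0/L1/L2 = -/E/- → run E
t=13: (idle)
t=14: (idle)

context switches = 5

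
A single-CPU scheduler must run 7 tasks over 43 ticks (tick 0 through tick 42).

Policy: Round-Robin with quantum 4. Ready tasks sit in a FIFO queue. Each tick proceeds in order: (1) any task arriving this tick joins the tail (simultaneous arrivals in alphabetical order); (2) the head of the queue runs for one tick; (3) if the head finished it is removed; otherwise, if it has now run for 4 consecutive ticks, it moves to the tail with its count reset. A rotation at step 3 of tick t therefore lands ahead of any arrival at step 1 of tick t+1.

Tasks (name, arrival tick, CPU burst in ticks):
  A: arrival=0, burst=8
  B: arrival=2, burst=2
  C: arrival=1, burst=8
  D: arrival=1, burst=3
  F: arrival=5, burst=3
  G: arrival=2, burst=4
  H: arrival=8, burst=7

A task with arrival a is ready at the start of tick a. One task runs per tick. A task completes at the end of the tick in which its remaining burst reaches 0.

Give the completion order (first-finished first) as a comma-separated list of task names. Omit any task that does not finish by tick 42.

completion order = D, B, G, A, F, C, H

t=0: queue=[A] q_used=0 → run A
t=1: queue=[A,C,D] q_used=1 → run A
t=2: queue=[A,C,D,B,G] q_used=2 → run A
t=3: queue=[A,C,D,B,G] q_used=3 → run A
t=4: queue=[C,D,B,G,A] q_used=0 → run C
t=5: queue=[C,D,B,G,A,F] q_used=1 → run C
t=6: queue=[C,D,B,G,A,F] q_used=2 → run C
t=7: queue=[C,D,B,G,A,F] q_used=3 → run C
t=8: queue=[D,B,G,A,F,C,H] q_used=0 → run D
t=9: queue=[D,B,G,A,F,C,H] q_used=1 → run D
t=10: queue=[D,B,G,A,F,C,H] q_used=2 → run D
t=11: queue=[B,G,A,F,C,H] q_used=0 → run B
t=12: queue=[B,G,A,F,C,H] q_used=1 → run B
t=13: queue=[G,A,F,C,H] q_used=0 → run G
t=14: queue=[G,A,F,C,H] q_used=1 → run G
t=15: queue=[G,A,F,C,H] q_used=2 → run G
t=16: queue=[G,A,F,C,H] q_used=3 → run G
t=17: queue=[A,F,C,H] q_used=0 → run A
t=18: queue=[A,F,C,H] q_used=1 → run A
t=19: queue=[A,F,C,H] q_used=2 → run A
t=20: queue=[A,F,C,H] q_used=3 → run A
t=21: queue=[F,C,H] q_used=0 → run F
t=22: queue=[F,C,H] q_used=1 → run F
t=23: queue=[F,C,H] q_used=2 → run F
t=24: queue=[C,H] q_used=0 → run C
t=25: queue=[C,H] q_used=1 → run C
t=26: queue=[C,H] q_used=2 → run C
t=27: queue=[C,H] q_used=3 → run C
t=28: queue=[H] q_used=0 → run H
t=29: queue=[H] q_used=1 → run H
t=30: queue=[H] q_used=2 → run H
t=31: queue=[H] q_used=3 → run H
t=32: queue=[H] q_used=0 → run H
t=33: queue=[H] q_used=1 → run H
t=34: queue=[H] q_used=2 → run H
t=35: (idle)
t=36: (idle)
t=37: (idle)
t=38: (idle)
t=39: (idle)
t=40: (idle)
t=41: (idle)
t=42: (idle)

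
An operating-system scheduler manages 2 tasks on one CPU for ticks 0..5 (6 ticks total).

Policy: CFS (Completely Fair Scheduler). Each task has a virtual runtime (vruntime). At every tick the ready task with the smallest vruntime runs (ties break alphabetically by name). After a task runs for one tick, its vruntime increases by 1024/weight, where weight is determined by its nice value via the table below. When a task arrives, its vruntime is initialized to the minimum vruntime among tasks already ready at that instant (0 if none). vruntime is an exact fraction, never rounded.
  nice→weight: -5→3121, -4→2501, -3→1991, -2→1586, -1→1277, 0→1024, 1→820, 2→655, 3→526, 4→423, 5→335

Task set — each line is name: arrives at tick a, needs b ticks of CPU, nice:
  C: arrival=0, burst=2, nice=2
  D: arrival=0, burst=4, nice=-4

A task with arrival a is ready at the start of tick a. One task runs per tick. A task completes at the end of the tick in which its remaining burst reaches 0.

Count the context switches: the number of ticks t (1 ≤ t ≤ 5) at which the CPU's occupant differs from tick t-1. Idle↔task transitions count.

t=0: vr[C=0 D=0] → run C
t=1: vr[C=1024/655 D=0] → run D
t=2: vr[C=1024/655 D=1024/2501] → run D
t=3: vr[C=1024/655 D=2048/2501] → run D
t=4: vr[C=1024/655 D=3072/2501] → run D
t=5: vr[C=1024/655] → run C

context switches = 2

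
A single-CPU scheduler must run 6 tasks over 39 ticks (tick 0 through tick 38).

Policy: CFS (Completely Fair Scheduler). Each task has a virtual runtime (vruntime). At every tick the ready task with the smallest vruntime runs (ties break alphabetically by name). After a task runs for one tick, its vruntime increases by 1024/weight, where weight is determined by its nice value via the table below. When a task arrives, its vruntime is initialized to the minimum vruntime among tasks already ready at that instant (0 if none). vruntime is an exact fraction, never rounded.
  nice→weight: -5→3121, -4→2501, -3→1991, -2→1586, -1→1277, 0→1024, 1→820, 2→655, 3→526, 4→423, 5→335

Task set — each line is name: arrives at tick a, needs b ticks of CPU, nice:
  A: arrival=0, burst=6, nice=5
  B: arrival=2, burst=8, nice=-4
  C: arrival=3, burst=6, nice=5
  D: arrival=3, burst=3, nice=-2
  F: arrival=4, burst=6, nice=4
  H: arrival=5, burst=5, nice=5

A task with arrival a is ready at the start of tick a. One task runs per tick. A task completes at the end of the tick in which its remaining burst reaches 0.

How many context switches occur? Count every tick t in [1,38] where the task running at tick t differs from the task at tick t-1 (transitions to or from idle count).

context switches = 28

t=0: vr[A=0] → run A
t=1: vr[A=1024/335] → run A
t=2: vr[A=2048/335 B=2048/335] → run A
t=3: vr[A=3072/335 B=2048/335 C=2048/335 D=2048/335] → run B
t=4: vr[A=3072/335 B=5465088/837835 C=2048/335 D=2048/335 F=2048/335] → run C
t=5: vr[A=3072/335 B=5465088/837835 C=3072/335 D=2048/335 F=2048/335 H=2048/335] → run D
t=6: vr[A=3072/335 B=5465088/837835 C=3072/335 D=1795584/265655 F=2048/335 H=2048/335] → run F
t=7: vr[A=3072/335 B=5465088/837835 C=3072/335 D=1795584/265655 F=1209344/141705 H=2048/335] → run H
t=8: vr[A=3072/335 B=5465088/837835 C=3072/335 D=1795584/265655 F=1209344/141705 H=3072/335] → run B
t=9: vr[A=3072/335 B=5808128/837835 C=3072/335 D=1795584/265655 F=1209344/141705 H=3072/335] → run D
t=10: vr[A=3072/335 B=5808128/837835 C=3072/335 D=1967104/265655 F=1209344/141705 H=3072/335] → run B
t=11: vr[A=3072/335 B=6151168/837835 C=3072/335 D=1967104/265655 F=1209344/141705 H=3072/335] → run B
t=12: vr[A=3072/335 B=6494208/837835 C=3072/335 D=1967104/265655 F=1209344/141705 H=3072/335] → run D
t=13: vr[A=3072/335 B=6494208/837835 C=3072/335 F=1209344/141705 H=3072/335] → run B
t=14: vr[A=3072/335 B=6837248/837835 C=3072/335 F=1209344/141705 H=3072/335] → run B
t=15: vr[A=3072/335 B=7180288/837835 C=3072/335 F=1209344/141705 H=3072/335] → run F
t=16: vr[A=3072/335 B=7180288/837835 C=3072/335 F=1552384/141705 H=3072/335] → run B
t=17: vr[A=3072/335 B=7523328/837835 C=3072/335 F=1552384/141705 H=3072/335] → run B
t=18: vr[A=3072/335 C=3072/335 F=1552384/141705 H=3072/335] → run A
t=19: vr[A=4096/335 C=3072/335 F=1552384/141705 H=3072/335] → run C
t=20: vr[A=4096/335 C=4096/335 F=1552384/141705 H=3072/335] → run H
t=21: vr[A=4096/335 C=4096/335 F=1552384/141705 H=4096/335] → run F
t=22: vr[A=4096/335 C=4096/335 F=631808/47235 H=4096/335] → run A
t=23: vr[A=1024/67 C=4096/335 F=631808/47235 H=4096/335] → run C
t=24: vr[A=1024/67 C=1024/67 F=631808/47235 H=4096/335] → run H
t=25: vr[A=1024/67 C=1024/67 F=631808/47235 H=1024/67] → run F
t=26: vr[A=1024/67 C=1024/67 F=2238464/141705 H=1024/67] → run A
t=27: vr[C=1024/67 F=2238464/141705 H=1024/67] → run C
t=28: vr[C=6144/335 F=2238464/141705 H=1024/67] → run H
t=29: vr[C=6144/335 F=2238464/141705 H=6144/335] → run F
t=30: vr[C=6144/335 F=2581504/141705 H=6144/335] → run F
t=31: vr[C=6144/335 H=6144/335] → run C
t=32: vr[C=7168/335 H=6144/335] → run H
t=33: vr[C=7168/335] → run C
t=34: (idle)
t=35: (idle)
t=36: (idle)
t=37: (idle)
t=38: (idle)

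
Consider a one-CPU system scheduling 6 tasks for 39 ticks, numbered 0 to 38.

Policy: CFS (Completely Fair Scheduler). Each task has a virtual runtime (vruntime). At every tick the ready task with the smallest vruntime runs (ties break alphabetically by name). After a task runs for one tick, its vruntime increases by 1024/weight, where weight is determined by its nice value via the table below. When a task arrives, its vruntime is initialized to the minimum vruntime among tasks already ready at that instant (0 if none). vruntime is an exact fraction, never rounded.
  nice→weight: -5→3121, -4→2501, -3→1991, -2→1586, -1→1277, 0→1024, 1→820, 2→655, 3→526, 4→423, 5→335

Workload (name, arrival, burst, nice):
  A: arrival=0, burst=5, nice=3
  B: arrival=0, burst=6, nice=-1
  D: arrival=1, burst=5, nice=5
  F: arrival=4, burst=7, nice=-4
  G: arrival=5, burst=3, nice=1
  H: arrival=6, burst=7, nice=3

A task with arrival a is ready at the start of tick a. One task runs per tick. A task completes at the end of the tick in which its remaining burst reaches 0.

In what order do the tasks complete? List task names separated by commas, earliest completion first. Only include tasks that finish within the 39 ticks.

completion order = B, F, G, A, D, H

t=0: vr[A=0 B=0] → run A
t=1: vr[A=512/263 B=0 D=0] → run B
t=2: vr[A=512/263 B=1024/1277 D=0] → run D
t=3: vr[A=512/263 B=1024/1277 D=1024/335] → run B
t=4: vr[A=512/263 B=2048/1277 D=1024/335 F=2048/1277] → run B
t=5: vr[A=512/263 B=3072/1277 D=1024/335 F=2048/1277 G=2048/1277] → run F
t=6: vr[A=512/263 B=3072/1277 D=1024/335 F=6429696/3193777 G=2048/1277 H=2048/1277] → run G
t=7: vr[A=512/263 B=3072/1277 D=1024/335 F=6429696/3193777 G=746752/261785 H=2048/1277] → run H
t=8: vr[A=512/263 B=3072/1277 D=1024/335 F=6429696/3193777 G=746752/261785 H=1192448/335851] → run A
t=9: vr[A=1024/263 B=3072/1277 D=1024/335 F=6429696/3193777 G=746752/261785 H=1192448/335851] → run F
t=10: vr[A=1024/263 B=3072/1277 D=1024/335 F=7737344/3193777 G=746752/261785 H=1192448/335851] → run B
t=11: vr[A=1024/263 B=4096/1277 D=1024/335 F=7737344/3193777 G=746752/261785 H=1192448/335851] → run F
t=12: vr[A=1024/263 B=4096/1277 D=1024/335 F=9044992/3193777 G=746752/261785 H=1192448/335851] → run F
t=13: vr[A=1024/263 B=4096/1277 D=1024/335 F=10352640/3193777 G=746752/261785 H=1192448/335851] → run G
t=14: vr[A=1024/263 B=4096/1277 D=1024/335 F=10352640/3193777 G=1073664/261785 H=1192448/335851] → run D
t=15: vr[A=1024/263 B=4096/1277 D=2048/335 F=10352640/3193777 G=1073664/261785 H=1192448/335851] → run B
t=16: vr[A=1024/263 B=5120/1277 D=2048/335 F=10352640/3193777 G=1073664/261785 H=1192448/335851] → run F
t=17: vr[A=1024/263 B=5120/1277 D=2048/335 F=11660288/3193777 G=1073664/261785 H=1192448/335851] → run H
t=18: vr[A=1024/263 B=5120/1277 D=2048/335 F=11660288/3193777 G=1073664/261785 H=1846272/335851] → run F
t=19: vr[A=1024/263 B=5120/1277 D=2048/335 F=12967936/3193777 G=1073664/261785 H=1846272/335851] → run A
t=20: vr[A=1536/263 B=5120/1277 D=2048/335 F=12967936/3193777 G=1073664/261785 H=1846272/335851] → run B
t=21: vr[A=1536/263 D=2048/335 F=12967936/3193777 G=1073664/261785 H=1846272/335851] → run F
t=22: vr[A=1536/263 D=2048/335 G=1073664/261785 H=1846272/335851] → run G
t=23: vr[A=1536/263 D=2048/335 H=1846272/335851] → run H
t=24: vr[A=1536/263 D=2048/335 H=2500096/335851] → run A
t=25: vr[A=2048/263 D=2048/335 H=2500096/335851] → run D
t=26: vr[A=2048/263 D=3072/335 H=2500096/335851] → run H
t=27: vr[A=2048/263 D=3072/335 H=3153920/335851] → run A
t=28: vr[D=3072/335 H=3153920/335851] → run D
t=29: vr[D=4096/335 H=3153920/335851] → run H
t=30: vr[D=4096/335 H=3807744/335851] → run H
t=31: vr[D=4096/335 H=4461568/335851] → run D
t=32: vr[H=4461568/335851] → run H
t=33: (idle)
t=34: (idle)
t=35: (idle)
t=36: (idle)
t=37: (idle)
t=38: (idle)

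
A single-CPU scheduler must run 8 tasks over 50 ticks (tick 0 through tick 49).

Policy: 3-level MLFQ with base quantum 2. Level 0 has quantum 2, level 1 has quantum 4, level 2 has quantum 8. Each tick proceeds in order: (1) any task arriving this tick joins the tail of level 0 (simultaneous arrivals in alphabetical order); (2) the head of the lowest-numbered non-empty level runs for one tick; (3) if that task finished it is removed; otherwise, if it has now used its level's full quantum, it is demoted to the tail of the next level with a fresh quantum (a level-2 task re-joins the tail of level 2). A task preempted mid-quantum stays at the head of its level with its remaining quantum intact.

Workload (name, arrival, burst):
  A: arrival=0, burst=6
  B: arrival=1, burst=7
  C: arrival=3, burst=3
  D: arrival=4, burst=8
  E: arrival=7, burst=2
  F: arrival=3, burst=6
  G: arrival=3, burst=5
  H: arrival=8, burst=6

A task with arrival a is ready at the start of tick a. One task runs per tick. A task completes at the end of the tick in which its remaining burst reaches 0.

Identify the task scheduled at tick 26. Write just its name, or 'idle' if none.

t=0: L0/L1/L2 = A/-/- → run A
t=1: L0/L1/L2 = AB/-/- → run A
t=2: L0/L1/L2 = B/A/- → run B
t=3: L0/L1/L2 = BCFG/A/- → run B
t=4: L0/L1/L2 = CFGD/AB/- → run C
t=5: L0/L1/L2 = CFGD/AB/- → run C
t=6: L0/L1/L2 = FGD/ABC/- → run F
t=7: L0/L1/L2 = FGDE/ABC/- → run F
t=8: L0/L1/L2 = GDEH/ABCF/- → run G
t=9: L0/L1/L2 = GDEH/ABCF/- → run G
t=10: L0/L1/L2 = DEH/ABCFG/- → run D
t=11: L0/L1/L2 = DEH/ABCFG/- → run D
t=12: L0/L1/L2 = EH/ABCFGD/- → run E
t=13: L0/L1/L2 = EH/ABCFGD/- → run E
t=14: L0/L1/L2 = H/ABCFGD/- → run H
t=15: L0/L1/L2 = H/ABCFGD/- → run H
t=16: L0/L1/L2 = -/ABCFGDH/- → run A
t=17: L0/L1/L2 = -/ABCFGDH/- → run A
t=18: L0/L1/L2 = -/ABCFGDH/- → run A
t=19: L0/L1/L2 = -/ABCFGDH/- → run A
t=20: L0/L1/L2 = -/BCFGDH/- → run B
t=21: L0/L1/L2 = -/BCFGDH/- → run B
t=22: L0/L1/L2 = -/BCFGDH/- → run B
t=23: L0/L1/L2 = -/BCFGDH/- → run B
t=24: L0/L1/L2 = -/CFGDH/B → run C
t=25: L0/L1/L2 = -/FGDH/B → run F
t=26: L0/L1/L2 = -/FGDH/B → run F
t=27: L0/L1/L2 = -/FGDH/B → run F
t=28: L0/L1/L2 = -/FGDH/B → run F
t=29: L0/L1/L2 = -/GDH/B → run G
t=30: L0/L1/L2 = -/GDH/B → run G
t=31: L0/L1/L2 = -/GDH/B → run G
t=32: L0/L1/L2 = -/DH/B → run D
t=33: L0/L1/L2 = -/DH/B → run D
t=34: L0/L1/L2 = -/DH/B → run D
t=35: L0/L1/L2 = -/DH/B → run D
t=36: L0/L1/L2 = -/H/BD → run H
t=37: L0/L1/L2 = -/H/BD → run H
t=38: L0/L1/L2 = -/H/BD → run H
t=39: L0/L1/L2 = -/H/BD → run H
t=40: L0/L1/L2 = -/-/BD → run B
t=41: L0/L1/L2 = -/-/D → run D
t=42: L0/L1/L2 = -/-/D → run D
t=43: (idle)
t=44: (idle)
t=45: (idle)
t=46: (idle)
t=47: (idle)
t=48: (idle)
t=49: (idle)

running at tick 26 = F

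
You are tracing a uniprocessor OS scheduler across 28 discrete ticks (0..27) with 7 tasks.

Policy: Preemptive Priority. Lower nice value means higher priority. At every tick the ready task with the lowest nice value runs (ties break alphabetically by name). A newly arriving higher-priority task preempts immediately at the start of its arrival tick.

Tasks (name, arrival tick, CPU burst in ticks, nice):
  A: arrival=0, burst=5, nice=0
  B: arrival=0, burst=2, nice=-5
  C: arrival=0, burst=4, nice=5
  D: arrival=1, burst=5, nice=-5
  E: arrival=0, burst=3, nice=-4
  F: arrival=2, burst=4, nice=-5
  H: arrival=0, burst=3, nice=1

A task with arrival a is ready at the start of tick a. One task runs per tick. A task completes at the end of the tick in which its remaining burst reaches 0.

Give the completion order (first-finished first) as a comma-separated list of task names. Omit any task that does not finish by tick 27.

t=0: ready={A,B,C,E,H} → run B
t=1: ready={A,B,C,D,E,H} → run B
t=2: ready={A,C,D,E,F,H} → run D
t=3: ready={A,C,D,E,F,H} → run D
t=4: ready={A,C,D,E,F,H} → run D
t=5: ready={A,C,D,E,F,H} → run D
t=6: ready={A,C,D,E,F,H} → run D
t=7: ready={A,C,E,F,H} → run F
t=8: ready={A,C,E,F,H} → run F
t=9: ready={A,C,E,F,H} → run F
t=10: ready={A,C,E,F,H} → run F
t=11: ready={A,C,E,H} → run E
t=12: ready={A,C,E,H} → run E
t=13: ready={A,C,E,H} → run E
t=14: ready={A,C,H} → run A
t=15: ready={A,C,H} → run A
t=16: ready={A,C,H} → run A
t=17: ready={A,C,H} → run A
t=18: ready={A,C,H} → run A
t=19: ready={C,H} → run H
t=20: ready={C,H} → run H
t=21: ready={C,H} → run H
t=22: ready={C} → run C
t=23: ready={C} → run C
t=24: ready={C} → run C
t=25: ready={C} → run C
t=26: (idle)
t=27: (idle)

completion order = B, D, F, E, A, H, C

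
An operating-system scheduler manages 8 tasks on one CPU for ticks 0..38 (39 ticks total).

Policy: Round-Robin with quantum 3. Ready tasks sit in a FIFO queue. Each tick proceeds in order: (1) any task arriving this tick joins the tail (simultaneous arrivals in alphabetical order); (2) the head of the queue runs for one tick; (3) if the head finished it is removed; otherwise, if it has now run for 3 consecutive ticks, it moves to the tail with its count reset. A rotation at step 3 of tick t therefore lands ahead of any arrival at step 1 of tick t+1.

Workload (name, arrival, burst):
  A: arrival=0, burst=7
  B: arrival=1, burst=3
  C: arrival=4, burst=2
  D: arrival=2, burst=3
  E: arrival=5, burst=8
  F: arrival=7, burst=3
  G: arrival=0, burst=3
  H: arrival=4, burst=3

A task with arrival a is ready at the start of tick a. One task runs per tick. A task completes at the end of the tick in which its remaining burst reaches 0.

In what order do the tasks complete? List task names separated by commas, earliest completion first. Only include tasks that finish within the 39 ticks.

completion order = G, B, D, C, H, F, A, E

t=0: queue=[A,G] q_used=0 → run A
t=1: queue=[A,G,B] q_used=1 → run A
t=2: queue=[A,G,B,D] q_used=2 → run A
t=3: queue=[G,B,D,A] q_used=0 → run G
t=4: queue=[G,B,D,A,C,H] q_used=1 → run G
t=5: queue=[G,B,D,A,C,H,E] q_used=2 → run G
t=6: queue=[B,D,A,C,H,E] q_used=0 → run B
t=7: queue=[B,D,A,C,H,E,F] q_used=1 → run B
t=8: queue=[B,D,A,C,H,E,F] q_used=2 → run B
t=9: queue=[D,A,C,H,E,F] q_used=0 → run D
t=10: queue=[D,A,C,H,E,F] q_used=1 → run D
t=11: queue=[D,A,C,H,E,F] q_used=2 → run D
t=12: queue=[A,C,H,E,F] q_used=0 → run A
t=13: queue=[A,C,H,E,F] q_used=1 → run A
t=14: queue=[A,C,H,E,F] q_used=2 → run A
t=15: queue=[C,H,E,F,A] q_used=0 → run C
t=16: queue=[C,H,E,F,A] q_used=1 → run C
t=17: queue=[H,E,F,A] q_used=0 → run H
t=18: queue=[H,E,F,A] q_used=1 → run H
t=19: queue=[H,E,F,A] q_used=2 → run H
t=20: queue=[E,F,A] q_used=0 → run E
t=21: queue=[E,F,A] q_used=1 → run E
t=22: queue=[E,F,A] q_used=2 → run E
t=23: queue=[F,A,E] q_used=0 → run F
t=24: queue=[F,A,E] q_used=1 → run F
t=25: queue=[F,A,E] q_used=2 → run F
t=26: queue=[A,E] q_used=0 → run A
t=27: queue=[E] q_used=0 → run E
t=28: queue=[E] q_used=1 → run E
t=29: queue=[E] q_used=2 → run E
t=30: queue=[E] q_used=0 → run E
t=31: queue=[E] q_used=1 → run E
t=32: (idle)
t=33: (idle)
t=34: (idle)
t=35: (idle)
t=36: (idle)
t=37: (idle)
t=38: (idle)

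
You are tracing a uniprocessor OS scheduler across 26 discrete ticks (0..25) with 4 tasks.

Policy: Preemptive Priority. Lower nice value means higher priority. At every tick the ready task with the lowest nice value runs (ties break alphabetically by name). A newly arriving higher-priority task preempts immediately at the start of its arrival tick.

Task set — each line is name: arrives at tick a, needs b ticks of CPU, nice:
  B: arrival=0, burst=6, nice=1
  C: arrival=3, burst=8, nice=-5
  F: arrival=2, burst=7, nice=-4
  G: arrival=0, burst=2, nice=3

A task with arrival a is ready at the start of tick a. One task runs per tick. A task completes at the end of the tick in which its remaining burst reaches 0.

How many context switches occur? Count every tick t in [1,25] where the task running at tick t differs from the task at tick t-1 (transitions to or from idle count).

t=0: ready={B,G} → run B
t=1: ready={B,G} → run B
t=2: ready={B,F,G} → run F
t=3: ready={B,C,F,G} → run C
t=4: ready={B,C,F,G} → run C
t=5: ready={B,C,F,G} → run C
t=6: ready={B,C,F,G} → run C
t=7: ready={B,C,F,G} → run C
t=8: ready={B,C,F,G} → run C
t=9: ready={B,C,F,G} → run C
t=10: ready={B,C,F,G} → run C
t=11: ready={B,F,G} → run F
t=12: ready={B,F,G} → run F
t=13: ready={B,F,G} → run F
t=14: ready={B,F,G} → run F
t=15: ready={B,F,G} → run F
t=16: ready={B,F,G} → run F
t=17: ready={B,G} → run B
t=18: ready={B,G} → run B
t=19: ready={B,G} → run B
t=20: ready={B,G} → run B
t=21: ready={G} → run G
t=22: ready={G} → run G
t=23: (idle)
t=24: (idle)
t=25: (idle)

context switches = 6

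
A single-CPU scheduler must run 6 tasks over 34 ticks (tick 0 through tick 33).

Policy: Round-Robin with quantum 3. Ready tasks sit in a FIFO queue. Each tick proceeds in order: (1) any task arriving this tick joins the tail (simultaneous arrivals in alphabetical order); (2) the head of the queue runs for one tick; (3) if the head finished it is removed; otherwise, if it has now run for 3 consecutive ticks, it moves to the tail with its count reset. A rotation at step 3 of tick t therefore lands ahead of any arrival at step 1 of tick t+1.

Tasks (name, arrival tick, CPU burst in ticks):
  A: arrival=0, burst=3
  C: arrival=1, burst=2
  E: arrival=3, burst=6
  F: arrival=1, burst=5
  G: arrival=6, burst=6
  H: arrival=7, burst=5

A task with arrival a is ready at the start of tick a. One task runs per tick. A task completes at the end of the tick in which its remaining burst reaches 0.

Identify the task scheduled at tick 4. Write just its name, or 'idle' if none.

t=0: queue=[A] q_used=0 → run A
t=1: queue=[A,C,F] q_used=1 → run A
t=2: queue=[A,C,F] q_used=2 → run A
t=3: queue=[C,F,E] q_used=0 → run C
t=4: queue=[C,F,E] q_used=1 → run C
t=5: queue=[F,E] q_used=0 → run F
t=6: queue=[F,E,G] q_used=1 → run F
t=7: queue=[F,E,G,H] q_used=2 → run F
t=8: queue=[E,G,H,F] q_used=0 → run E
t=9: queue=[E,G,H,F] q_used=1 → run E
t=10: queue=[E,G,H,F] q_used=2 → run E
t=11: queue=[G,H,F,E] q_used=0 → run G
t=12: queue=[G,H,F,E] q_used=1 → run G
t=13: queue=[G,H,F,E] q_used=2 → run G
t=14: queue=[H,F,E,G] q_used=0 → run H
t=15: queue=[H,F,E,G] q_used=1 → run H
t=16: queue=[H,F,E,G] q_used=2 → run H
t=17: queue=[F,E,G,H] q_used=0 → run F
t=18: queue=[F,E,G,H] q_used=1 → run F
t=19: queue=[E,G,H] q_used=0 → run E
t=20: queue=[E,G,H] q_used=1 → run E
t=21: queue=[E,G,H] q_used=2 → run E
t=22: queue=[G,H] q_used=0 → run G
t=23: queue=[G,H] q_used=1 → run G
t=24: queue=[G,H] q_used=2 → run G
t=25: queue=[H] q_used=0 → run H
t=26: queue=[H] q_used=1 → run H
t=27: (idle)
t=28: (idle)
t=29: (idle)
t=30: (idle)
t=31: (idle)
t=32: (idle)
t=33: (idle)

running at tick 4 = C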